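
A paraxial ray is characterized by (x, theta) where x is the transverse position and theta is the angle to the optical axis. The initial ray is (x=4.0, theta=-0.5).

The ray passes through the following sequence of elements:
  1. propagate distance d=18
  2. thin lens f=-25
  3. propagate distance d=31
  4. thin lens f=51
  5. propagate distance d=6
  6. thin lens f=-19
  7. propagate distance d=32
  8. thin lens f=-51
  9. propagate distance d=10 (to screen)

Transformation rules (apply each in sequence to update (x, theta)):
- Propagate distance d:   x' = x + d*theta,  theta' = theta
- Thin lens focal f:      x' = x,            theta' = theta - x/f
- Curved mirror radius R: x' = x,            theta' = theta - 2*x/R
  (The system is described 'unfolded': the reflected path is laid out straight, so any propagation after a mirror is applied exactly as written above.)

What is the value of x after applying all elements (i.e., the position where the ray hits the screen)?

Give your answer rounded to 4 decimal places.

Initial: x=4.0000 theta=-0.5000
After 1 (propagate distance d=18): x=-5.0000 theta=-0.5000
After 2 (thin lens f=-25): x=-5.0000 theta=-0.7000
After 3 (propagate distance d=31): x=-26.7000 theta=-0.7000
After 4 (thin lens f=51): x=-26.7000 theta=-3/17 (≈-0.1765)
After 5 (propagate distance d=6): x=-4719/170 (≈-27.7588) theta=-3/17 (≈-0.1765)
After 6 (thin lens f=-19): x=-4719/170 (≈-27.7588) theta=-5289/3230 (≈-1.6375)
After 7 (propagate distance d=32): x=-258909/3230 (≈-80.1576) theta=-5289/3230 (≈-1.6375)
After 8 (thin lens f=-51): x=-258909/3230 (≈-80.1576) theta=-88108/27455 (≈-3.2092)
After 9 (propagate distance d=10 (to screen)): x=-6163613/54910 (≈-112.2494) theta=-88108/27455 (≈-3.2092)
Rounded to 4 decimal places: x = -112.2494

Answer: -112.2494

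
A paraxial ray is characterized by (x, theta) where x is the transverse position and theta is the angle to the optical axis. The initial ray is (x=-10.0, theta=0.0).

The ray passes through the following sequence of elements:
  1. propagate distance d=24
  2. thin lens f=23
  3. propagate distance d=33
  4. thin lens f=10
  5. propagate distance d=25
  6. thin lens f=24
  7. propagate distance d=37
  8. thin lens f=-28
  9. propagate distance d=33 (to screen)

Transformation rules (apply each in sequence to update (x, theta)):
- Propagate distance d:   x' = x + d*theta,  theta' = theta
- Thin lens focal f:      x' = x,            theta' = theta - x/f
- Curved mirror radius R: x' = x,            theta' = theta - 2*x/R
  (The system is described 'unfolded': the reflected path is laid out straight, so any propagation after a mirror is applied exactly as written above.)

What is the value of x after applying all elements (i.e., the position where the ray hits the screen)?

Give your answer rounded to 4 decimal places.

Initial: x=-10.0000 theta=0.0000
After 1 (propagate distance d=24): x=-10.0000 theta=0.0000
After 2 (thin lens f=23): x=-10.0000 theta=10/23 (≈0.4348)
After 3 (propagate distance d=33): x=100/23 (≈4.3478) theta=10/23 (≈0.4348)
After 4 (thin lens f=10): x=100/23 (≈4.3478) theta=0.0000
After 5 (propagate distance d=25): x=100/23 (≈4.3478) theta=0.0000
After 6 (thin lens f=24): x=100/23 (≈4.3478) theta=-25/138 (≈-0.1812)
After 7 (propagate distance d=37): x=-325/138 (≈-2.3551) theta=-25/138 (≈-0.1812)
After 8 (thin lens f=-28): x=-325/138 (≈-2.3551) theta=-1025/3864 (≈-0.2653)
After 9 (propagate distance d=33 (to screen)): x=-42925/3864 (≈-11.1090) theta=-1025/3864 (≈-0.2653)
Rounded to 4 decimal places: x = -11.1090

Answer: -11.1090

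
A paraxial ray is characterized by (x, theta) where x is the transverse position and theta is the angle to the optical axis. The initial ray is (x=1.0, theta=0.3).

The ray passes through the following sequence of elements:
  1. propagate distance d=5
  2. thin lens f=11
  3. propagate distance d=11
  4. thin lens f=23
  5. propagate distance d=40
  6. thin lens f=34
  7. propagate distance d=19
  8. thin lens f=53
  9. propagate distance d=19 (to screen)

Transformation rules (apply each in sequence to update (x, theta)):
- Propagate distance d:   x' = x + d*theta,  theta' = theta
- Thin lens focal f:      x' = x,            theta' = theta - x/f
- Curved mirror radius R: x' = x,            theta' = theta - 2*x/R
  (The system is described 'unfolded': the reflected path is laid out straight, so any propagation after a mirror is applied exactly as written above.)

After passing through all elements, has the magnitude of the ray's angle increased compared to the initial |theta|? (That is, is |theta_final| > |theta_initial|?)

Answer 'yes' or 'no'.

Initial: x=1.0000 theta=0.3000
After 1 (propagate distance d=5): x=2.5000 theta=0.3000
After 2 (thin lens f=11): x=2.5000 theta=4/55 (≈0.0727)
After 3 (propagate distance d=11): x=3.3000 theta=4/55 (≈0.0727)
After 4 (thin lens f=23): x=3.3000 theta=-179/2530 (≈-0.0708)
After 5 (propagate distance d=40): x=1189/2530 (≈0.4700) theta=-179/2530 (≈-0.0708)
After 6 (thin lens f=34): x=1189/2530 (≈0.4700) theta=-1455/17204 (≈-0.0846)
After 7 (propagate distance d=19): x=-97799/86020 (≈-1.1369) theta=-1455/17204 (≈-0.0846)
After 8 (thin lens f=53): x=-97799/86020 (≈-1.1369) theta=-184/2915 (≈-0.0631)
After 9 (propagate distance d=19 (to screen)): x=-968281/414460 (≈-2.3362) theta=-184/2915 (≈-0.0631)
|theta_initial|=0.3000 |theta_final|=184/2915 (≈0.0631) -> not increased

Answer: no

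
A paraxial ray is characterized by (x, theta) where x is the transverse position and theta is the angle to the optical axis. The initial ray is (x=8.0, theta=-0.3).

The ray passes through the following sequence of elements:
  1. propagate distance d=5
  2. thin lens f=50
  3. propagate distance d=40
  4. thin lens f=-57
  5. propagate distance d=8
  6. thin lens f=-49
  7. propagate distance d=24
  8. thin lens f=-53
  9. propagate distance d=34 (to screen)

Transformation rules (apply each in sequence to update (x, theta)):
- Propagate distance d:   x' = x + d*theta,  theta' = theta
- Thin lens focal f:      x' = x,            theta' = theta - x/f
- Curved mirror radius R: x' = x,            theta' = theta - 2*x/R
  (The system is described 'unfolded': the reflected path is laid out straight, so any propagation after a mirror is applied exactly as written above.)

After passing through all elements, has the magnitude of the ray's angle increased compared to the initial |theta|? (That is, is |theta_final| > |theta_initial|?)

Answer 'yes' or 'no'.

Initial: x=8.0000 theta=-0.3000
After 1 (propagate distance d=5): x=6.5000 theta=-0.3000
After 2 (thin lens f=50): x=6.5000 theta=-0.4300
After 3 (propagate distance d=40): x=-10.7000 theta=-0.4300
After 4 (thin lens f=-57): x=-10.7000 theta=-3521/5700 (≈-0.6177)
After 5 (propagate distance d=8): x=-44579/2850 (≈-15.6418) theta=-3521/5700 (≈-0.6177)
After 6 (thin lens f=-49): x=-44579/2850 (≈-15.6418) theta=-4591/4900 (≈-0.9369)
After 7 (propagate distance d=24): x=-1064923/27930 (≈-38.1283) theta=-4591/4900 (≈-0.9369)
After 8 (thin lens f=-53): x=-1064923/27930 (≈-38.1283) theta=-3502663/2114700 (≈-1.6563)
After 9 (propagate distance d=34 (to screen)): x=-116503582/1233575 (≈-94.4439) theta=-3502663/2114700 (≈-1.6563)
|theta_initial|=0.3000 |theta_final|=3502663/2114700 (≈1.6563) -> increased

Answer: yes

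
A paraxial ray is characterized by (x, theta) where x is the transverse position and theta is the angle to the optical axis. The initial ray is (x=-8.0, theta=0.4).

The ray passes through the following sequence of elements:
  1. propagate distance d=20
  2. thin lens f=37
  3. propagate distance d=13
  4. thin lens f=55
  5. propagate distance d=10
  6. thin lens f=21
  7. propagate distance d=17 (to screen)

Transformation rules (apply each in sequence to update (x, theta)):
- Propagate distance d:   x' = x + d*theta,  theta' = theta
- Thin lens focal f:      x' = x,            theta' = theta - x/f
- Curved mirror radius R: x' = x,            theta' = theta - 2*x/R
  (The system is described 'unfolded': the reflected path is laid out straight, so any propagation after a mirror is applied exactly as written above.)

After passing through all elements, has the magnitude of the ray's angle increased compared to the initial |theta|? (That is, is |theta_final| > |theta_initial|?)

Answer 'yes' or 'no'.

Answer: no

Derivation:
Initial: x=-8.0000 theta=0.4000
After 1 (propagate distance d=20): x=0.0000 theta=0.4000
After 2 (thin lens f=37): x=0.0000 theta=0.4000
After 3 (propagate distance d=13): x=5.2000 theta=0.4000
After 4 (thin lens f=55): x=5.2000 theta=84/275 (≈0.3055)
After 5 (propagate distance d=10): x=454/55 (≈8.2545) theta=84/275 (≈0.3055)
After 6 (thin lens f=21): x=454/55 (≈8.2545) theta=-46/525 (≈-0.0876)
After 7 (propagate distance d=17 (to screen)): x=39068/5775 (≈6.7650) theta=-46/525 (≈-0.0876)
|theta_initial|=0.4000 |theta_final|=46/525 (≈0.0876) -> not increased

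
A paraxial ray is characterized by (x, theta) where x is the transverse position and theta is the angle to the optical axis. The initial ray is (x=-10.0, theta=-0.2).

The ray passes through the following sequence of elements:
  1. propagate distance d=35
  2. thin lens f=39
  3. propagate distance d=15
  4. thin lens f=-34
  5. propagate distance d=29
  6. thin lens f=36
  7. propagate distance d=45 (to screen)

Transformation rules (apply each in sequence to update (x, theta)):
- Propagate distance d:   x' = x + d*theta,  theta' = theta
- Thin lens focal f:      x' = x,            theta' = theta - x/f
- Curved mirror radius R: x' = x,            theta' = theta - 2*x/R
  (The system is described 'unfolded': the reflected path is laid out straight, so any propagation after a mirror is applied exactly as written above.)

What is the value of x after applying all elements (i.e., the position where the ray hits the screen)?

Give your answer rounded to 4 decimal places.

Answer: -2.6758

Derivation:
Initial: x=-10.0000 theta=-0.2000
After 1 (propagate distance d=35): x=-17.0000 theta=-0.2000
After 2 (thin lens f=39): x=-17.0000 theta=46/195 (≈0.2359)
After 3 (propagate distance d=15): x=-175/13 (≈-13.4615) theta=46/195 (≈0.2359)
After 4 (thin lens f=-34): x=-175/13 (≈-13.4615) theta=-1061/6630 (≈-0.1600)
After 5 (propagate distance d=29): x=-120019/6630 (≈-18.1024) theta=-1061/6630 (≈-0.1600)
After 6 (thin lens f=36): x=-120019/6630 (≈-18.1024) theta=81823/238680 (≈0.3428)
After 7 (propagate distance d=45 (to screen)): x=-70961/26520 (≈-2.6758) theta=81823/238680 (≈0.3428)
Rounded to 4 decimal places: x = -2.6758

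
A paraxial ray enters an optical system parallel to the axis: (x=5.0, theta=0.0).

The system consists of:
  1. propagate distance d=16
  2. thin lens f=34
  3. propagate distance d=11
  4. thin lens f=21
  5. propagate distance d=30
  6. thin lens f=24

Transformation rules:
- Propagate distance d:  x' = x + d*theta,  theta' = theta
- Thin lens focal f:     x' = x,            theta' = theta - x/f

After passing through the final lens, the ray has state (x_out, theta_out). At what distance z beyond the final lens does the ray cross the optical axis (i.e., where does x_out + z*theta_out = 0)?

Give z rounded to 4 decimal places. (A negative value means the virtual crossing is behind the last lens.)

Initial: x=5.0000 theta=0.0000
After 1 (propagate distance d=16): x=5.0000 theta=0.0000
After 2 (thin lens f=34): x=5.0000 theta=-5/34 (≈-0.1471)
After 3 (propagate distance d=11): x=115/34 (≈3.3824) theta=-5/34 (≈-0.1471)
After 4 (thin lens f=21): x=115/34 (≈3.3824) theta=-110/357 (≈-0.3081)
After 5 (propagate distance d=30): x=-1395/238 (≈-5.8613) theta=-110/357 (≈-0.3081)
After 6 (thin lens f=24): x=-1395/238 (≈-5.8613) theta=-365/5712 (≈-0.0639)
z_focus = -x_out/theta_out = -(-1395/238)/(-365/5712) = -6696/73 ≈ -91.7260
Rounded to 4 decimal places: z = -91.7260

Answer: -91.7260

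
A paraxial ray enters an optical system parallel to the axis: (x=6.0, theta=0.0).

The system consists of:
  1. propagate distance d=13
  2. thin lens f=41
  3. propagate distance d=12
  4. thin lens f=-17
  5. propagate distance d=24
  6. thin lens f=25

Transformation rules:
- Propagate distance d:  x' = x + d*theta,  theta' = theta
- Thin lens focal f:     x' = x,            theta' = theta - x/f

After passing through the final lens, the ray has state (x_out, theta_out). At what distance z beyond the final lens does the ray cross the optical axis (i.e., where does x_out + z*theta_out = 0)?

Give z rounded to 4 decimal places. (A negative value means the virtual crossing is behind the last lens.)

Answer: 40.5925

Derivation:
Initial: x=6.0000 theta=0.0000
After 1 (propagate distance d=13): x=6.0000 theta=0.0000
After 2 (thin lens f=41): x=6.0000 theta=-6/41 (≈-0.1463)
After 3 (propagate distance d=12): x=174/41 (≈4.2439) theta=-6/41 (≈-0.1463)
After 4 (thin lens f=-17): x=174/41 (≈4.2439) theta=72/697 (≈0.1033)
After 5 (propagate distance d=24): x=4686/697 (≈6.7231) theta=72/697 (≈0.1033)
After 6 (thin lens f=25): x=4686/697 (≈6.7231) theta=-2886/17425 (≈-0.1656)
z_focus = -x_out/theta_out = -(4686/697)/(-2886/17425) = 19525/481 ≈ 40.5925
Rounded to 4 decimal places: z = 40.5925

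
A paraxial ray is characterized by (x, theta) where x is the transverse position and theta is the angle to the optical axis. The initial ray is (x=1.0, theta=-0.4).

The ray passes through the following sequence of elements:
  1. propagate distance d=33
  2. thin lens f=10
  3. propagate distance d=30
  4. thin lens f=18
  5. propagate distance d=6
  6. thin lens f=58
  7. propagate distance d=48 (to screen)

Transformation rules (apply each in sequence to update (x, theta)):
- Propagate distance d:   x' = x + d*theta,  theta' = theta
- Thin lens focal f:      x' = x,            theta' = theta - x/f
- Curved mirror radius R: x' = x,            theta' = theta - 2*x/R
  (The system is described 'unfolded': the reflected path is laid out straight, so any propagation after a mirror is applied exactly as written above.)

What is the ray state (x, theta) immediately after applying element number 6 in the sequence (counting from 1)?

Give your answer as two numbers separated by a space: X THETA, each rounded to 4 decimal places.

Initial: x=1.0000 theta=-0.4000
After 1 (propagate distance d=33): x=-12.2000 theta=-0.4000
After 2 (thin lens f=10): x=-12.2000 theta=0.8200
After 3 (propagate distance d=30): x=12.4000 theta=0.8200
After 4 (thin lens f=18): x=12.4000 theta=59/450 (≈0.1311)
After 5 (propagate distance d=6): x=989/75 (≈13.1867) theta=59/450 (≈0.1311)
After 6 (thin lens f=58): x=989/75 (≈13.1867) theta=-628/6525 (≈-0.0962)
Rounded to 4 decimal places: x = 13.1867, theta = -0.0962

Answer: 13.1867 -0.0962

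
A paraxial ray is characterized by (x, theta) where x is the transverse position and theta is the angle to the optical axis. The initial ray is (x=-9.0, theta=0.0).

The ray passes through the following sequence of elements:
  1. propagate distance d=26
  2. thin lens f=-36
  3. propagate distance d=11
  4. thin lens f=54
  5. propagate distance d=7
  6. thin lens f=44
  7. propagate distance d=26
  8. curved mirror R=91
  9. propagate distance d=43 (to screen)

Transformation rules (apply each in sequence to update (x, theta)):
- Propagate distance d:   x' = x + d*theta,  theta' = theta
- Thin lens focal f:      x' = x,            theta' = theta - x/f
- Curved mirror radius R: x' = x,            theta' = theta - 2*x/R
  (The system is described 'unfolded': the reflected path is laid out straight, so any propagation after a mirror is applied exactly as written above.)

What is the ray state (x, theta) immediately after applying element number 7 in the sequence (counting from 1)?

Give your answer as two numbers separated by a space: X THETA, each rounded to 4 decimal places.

Initial: x=-9.0000 theta=0.0000
After 1 (propagate distance d=26): x=-9.0000 theta=0.0000
After 2 (thin lens f=-36): x=-9.0000 theta=-0.2500
After 3 (propagate distance d=11): x=-11.7500 theta=-0.2500
After 4 (thin lens f=54): x=-11.7500 theta=-7/216 (≈-0.0324)
After 5 (propagate distance d=7): x=-2587/216 (≈-11.9769) theta=-7/216 (≈-0.0324)
After 6 (thin lens f=44): x=-2587/216 (≈-11.9769) theta=2279/9504 (≈0.2398)
After 7 (propagate distance d=26): x=-27287/4752 (≈-5.7422) theta=2279/9504 (≈0.2398)
Rounded to 4 decimal places: x = -5.7422, theta = 0.2398

Answer: -5.7422 0.2398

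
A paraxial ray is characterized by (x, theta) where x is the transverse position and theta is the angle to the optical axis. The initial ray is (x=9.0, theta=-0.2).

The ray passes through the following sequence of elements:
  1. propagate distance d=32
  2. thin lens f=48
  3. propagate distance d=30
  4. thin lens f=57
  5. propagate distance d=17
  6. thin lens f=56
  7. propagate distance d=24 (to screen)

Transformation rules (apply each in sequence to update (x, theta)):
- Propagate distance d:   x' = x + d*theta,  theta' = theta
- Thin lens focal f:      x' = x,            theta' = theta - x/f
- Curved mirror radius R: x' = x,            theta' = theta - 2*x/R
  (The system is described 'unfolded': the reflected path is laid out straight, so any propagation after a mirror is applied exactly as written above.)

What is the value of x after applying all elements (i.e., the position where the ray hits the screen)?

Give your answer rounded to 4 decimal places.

Initial: x=9.0000 theta=-0.2000
After 1 (propagate distance d=32): x=2.6000 theta=-0.2000
After 2 (thin lens f=48): x=2.6000 theta=-61/240 (≈-0.2542)
After 3 (propagate distance d=30): x=-5.0250 theta=-61/240 (≈-0.2542)
After 4 (thin lens f=57): x=-5.0250 theta=-757/4560 (≈-0.1660)
After 5 (propagate distance d=17): x=-35783/4560 (≈-7.8471) theta=-757/4560 (≈-0.1660)
After 6 (thin lens f=56): x=-35783/4560 (≈-7.8471) theta=-2203/85120 (≈-0.0259)
After 7 (propagate distance d=24 (to screen)): x=-67577/7980 (≈-8.4683) theta=-2203/85120 (≈-0.0259)
Rounded to 4 decimal places: x = -8.4683

Answer: -8.4683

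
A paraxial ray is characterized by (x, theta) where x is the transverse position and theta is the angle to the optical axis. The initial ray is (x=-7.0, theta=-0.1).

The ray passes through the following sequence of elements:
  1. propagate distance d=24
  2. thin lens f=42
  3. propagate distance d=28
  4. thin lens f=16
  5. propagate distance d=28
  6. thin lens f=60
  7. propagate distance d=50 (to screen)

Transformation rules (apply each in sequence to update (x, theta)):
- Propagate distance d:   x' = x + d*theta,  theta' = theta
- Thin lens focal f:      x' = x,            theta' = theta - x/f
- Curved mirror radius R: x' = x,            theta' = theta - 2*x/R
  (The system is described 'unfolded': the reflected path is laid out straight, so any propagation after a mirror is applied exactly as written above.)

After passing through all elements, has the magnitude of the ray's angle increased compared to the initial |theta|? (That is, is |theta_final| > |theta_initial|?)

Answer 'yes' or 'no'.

Answer: yes

Derivation:
Initial: x=-7.0000 theta=-0.1000
After 1 (propagate distance d=24): x=-9.4000 theta=-0.1000
After 2 (thin lens f=42): x=-9.4000 theta=13/105 (≈0.1238)
After 3 (propagate distance d=28): x=-89/15 (≈-5.9333) theta=13/105 (≈0.1238)
After 4 (thin lens f=16): x=-89/15 (≈-5.9333) theta=277/560 (≈0.4946)
After 5 (propagate distance d=28): x=95/12 (≈7.9167) theta=277/560 (≈0.4946)
After 6 (thin lens f=60): x=95/12 (≈7.9167) theta=457/1260 (≈0.3627)
After 7 (propagate distance d=50 (to screen)): x=6565/252 (≈26.0516) theta=457/1260 (≈0.3627)
|theta_initial|=0.1000 |theta_final|=457/1260 (≈0.3627) -> increased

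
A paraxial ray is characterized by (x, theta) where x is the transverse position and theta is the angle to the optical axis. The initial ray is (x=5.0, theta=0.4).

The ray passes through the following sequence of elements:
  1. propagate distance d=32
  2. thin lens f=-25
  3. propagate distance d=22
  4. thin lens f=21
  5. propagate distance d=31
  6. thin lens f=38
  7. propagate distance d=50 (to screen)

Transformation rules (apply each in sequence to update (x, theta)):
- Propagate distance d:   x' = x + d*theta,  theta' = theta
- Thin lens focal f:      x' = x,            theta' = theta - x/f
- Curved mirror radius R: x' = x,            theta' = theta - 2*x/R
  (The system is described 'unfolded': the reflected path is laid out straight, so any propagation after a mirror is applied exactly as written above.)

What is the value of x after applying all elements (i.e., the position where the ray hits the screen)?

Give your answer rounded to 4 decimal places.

Answer: -49.5590

Derivation:
Initial: x=5.0000 theta=0.4000
After 1 (propagate distance d=32): x=17.8000 theta=0.4000
After 2 (thin lens f=-25): x=17.8000 theta=1.1120
After 3 (propagate distance d=22): x=42.2640 theta=1.1120
After 4 (thin lens f=21): x=42.2640 theta=-788/875 (≈-0.9006)
After 5 (propagate distance d=31): x=12553/875 (≈14.3463) theta=-788/875 (≈-0.9006)
After 6 (thin lens f=38): x=12553/875 (≈14.3463) theta=-6071/4750 (≈-1.2781)
After 7 (propagate distance d=50 (to screen)): x=-823918/16625 (≈-49.5590) theta=-6071/4750 (≈-1.2781)
Rounded to 4 decimal places: x = -49.5590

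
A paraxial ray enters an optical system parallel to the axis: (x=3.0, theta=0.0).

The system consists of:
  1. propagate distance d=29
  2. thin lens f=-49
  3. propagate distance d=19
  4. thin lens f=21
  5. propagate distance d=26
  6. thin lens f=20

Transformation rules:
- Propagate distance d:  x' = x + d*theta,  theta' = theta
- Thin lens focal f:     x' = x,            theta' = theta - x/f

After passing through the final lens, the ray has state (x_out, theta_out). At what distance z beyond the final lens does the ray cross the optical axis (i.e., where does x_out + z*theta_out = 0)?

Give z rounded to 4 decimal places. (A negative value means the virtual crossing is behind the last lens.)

Answer: 3.5951

Derivation:
Initial: x=3.0000 theta=0.0000
After 1 (propagate distance d=29): x=3.0000 theta=0.0000
After 2 (thin lens f=-49): x=3.0000 theta=3/49 (≈0.0612)
After 3 (propagate distance d=19): x=204/49 (≈4.1633) theta=3/49 (≈0.0612)
After 4 (thin lens f=21): x=204/49 (≈4.1633) theta=-47/343 (≈-0.1370)
After 5 (propagate distance d=26): x=206/343 (≈0.6006) theta=-47/343 (≈-0.1370)
After 6 (thin lens f=20): x=206/343 (≈0.6006) theta=-573/3430 (≈-0.1671)
z_focus = -x_out/theta_out = -(206/343)/(-573/3430) = 2060/573 ≈ 3.5951
Rounded to 4 decimal places: z = 3.5951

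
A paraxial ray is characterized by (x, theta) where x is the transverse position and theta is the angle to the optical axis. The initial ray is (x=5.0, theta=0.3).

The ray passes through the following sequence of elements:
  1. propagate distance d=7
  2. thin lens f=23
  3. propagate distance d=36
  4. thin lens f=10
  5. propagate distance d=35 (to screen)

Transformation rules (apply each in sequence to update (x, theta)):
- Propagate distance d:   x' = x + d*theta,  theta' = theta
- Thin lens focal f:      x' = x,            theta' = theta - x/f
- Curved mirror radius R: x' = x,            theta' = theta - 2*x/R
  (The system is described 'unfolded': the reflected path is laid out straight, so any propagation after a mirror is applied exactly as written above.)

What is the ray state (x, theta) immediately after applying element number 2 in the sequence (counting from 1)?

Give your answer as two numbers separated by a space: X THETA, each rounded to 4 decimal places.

Initial: x=5.0000 theta=0.3000
After 1 (propagate distance d=7): x=7.1000 theta=0.3000
After 2 (thin lens f=23): x=7.1000 theta=-1/115 (≈-0.0087)
Rounded to 4 decimal places: x = 7.1000, theta = -0.0087

Answer: 7.1000 -0.0087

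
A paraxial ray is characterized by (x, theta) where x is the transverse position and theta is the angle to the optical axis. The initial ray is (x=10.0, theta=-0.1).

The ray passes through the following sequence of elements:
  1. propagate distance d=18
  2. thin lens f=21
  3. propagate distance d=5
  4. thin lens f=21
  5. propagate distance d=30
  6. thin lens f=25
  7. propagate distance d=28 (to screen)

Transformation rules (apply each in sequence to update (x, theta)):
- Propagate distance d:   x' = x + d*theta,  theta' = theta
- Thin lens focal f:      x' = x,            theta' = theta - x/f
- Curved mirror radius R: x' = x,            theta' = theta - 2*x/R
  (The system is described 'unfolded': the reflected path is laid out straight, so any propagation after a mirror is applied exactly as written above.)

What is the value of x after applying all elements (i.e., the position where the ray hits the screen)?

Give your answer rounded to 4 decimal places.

Answer: -19.3355

Derivation:
Initial: x=10.0000 theta=-0.1000
After 1 (propagate distance d=18): x=8.2000 theta=-0.1000
After 2 (thin lens f=21): x=8.2000 theta=-103/210 (≈-0.4905)
After 3 (propagate distance d=5): x=1207/210 (≈5.7476) theta=-103/210 (≈-0.4905)
After 4 (thin lens f=21): x=1207/210 (≈5.7476) theta=-337/441 (≈-0.7642)
After 5 (propagate distance d=30): x=-8417/490 (≈-17.1776) theta=-337/441 (≈-0.7642)
After 6 (thin lens f=25): x=-8417/490 (≈-17.1776) theta=-8497/110250 (≈-0.0771)
After 7 (propagate distance d=28 (to screen)): x=-2131741/110250 (≈-19.3355) theta=-8497/110250 (≈-0.0771)
Rounded to 4 decimal places: x = -19.3355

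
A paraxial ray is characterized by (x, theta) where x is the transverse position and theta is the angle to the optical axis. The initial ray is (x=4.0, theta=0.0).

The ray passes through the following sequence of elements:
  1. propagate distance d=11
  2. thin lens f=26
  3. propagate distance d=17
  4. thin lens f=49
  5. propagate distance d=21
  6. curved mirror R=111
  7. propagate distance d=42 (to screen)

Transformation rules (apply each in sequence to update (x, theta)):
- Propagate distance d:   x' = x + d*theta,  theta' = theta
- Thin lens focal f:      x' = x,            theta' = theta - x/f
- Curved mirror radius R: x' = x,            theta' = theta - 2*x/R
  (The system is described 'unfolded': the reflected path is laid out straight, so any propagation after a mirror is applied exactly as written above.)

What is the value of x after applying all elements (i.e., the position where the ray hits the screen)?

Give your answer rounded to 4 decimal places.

Initial: x=4.0000 theta=0.0000
After 1 (propagate distance d=11): x=4.0000 theta=0.0000
After 2 (thin lens f=26): x=4.0000 theta=-2/13 (≈-0.1538)
After 3 (propagate distance d=17): x=18/13 (≈1.3846) theta=-2/13 (≈-0.1538)
After 4 (thin lens f=49): x=18/13 (≈1.3846) theta=-116/637 (≈-0.1821)
After 5 (propagate distance d=21): x=-222/91 (≈-2.4396) theta=-116/637 (≈-0.1821)
After 6 (curved mirror R=111): x=-222/91 (≈-2.4396) theta=-88/637 (≈-0.1381)
After 7 (propagate distance d=42 (to screen)): x=-750/91 (≈-8.2418) theta=-88/637 (≈-0.1381)
Rounded to 4 decimal places: x = -8.2418

Answer: -8.2418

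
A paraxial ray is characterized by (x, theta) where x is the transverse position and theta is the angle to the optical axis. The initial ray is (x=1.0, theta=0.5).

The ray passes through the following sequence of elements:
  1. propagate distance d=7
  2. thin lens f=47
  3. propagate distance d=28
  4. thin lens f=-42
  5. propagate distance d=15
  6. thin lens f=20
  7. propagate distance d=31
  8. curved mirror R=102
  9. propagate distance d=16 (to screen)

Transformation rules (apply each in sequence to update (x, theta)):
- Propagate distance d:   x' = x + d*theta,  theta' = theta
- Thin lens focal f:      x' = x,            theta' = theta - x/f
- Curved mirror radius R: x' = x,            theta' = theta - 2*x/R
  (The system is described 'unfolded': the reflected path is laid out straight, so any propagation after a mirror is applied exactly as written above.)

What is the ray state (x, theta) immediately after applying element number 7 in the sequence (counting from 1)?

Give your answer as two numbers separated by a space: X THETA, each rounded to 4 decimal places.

Answer: 9.0650 -0.5957

Derivation:
Initial: x=1.0000 theta=0.5000
After 1 (propagate distance d=7): x=4.5000 theta=0.5000
After 2 (thin lens f=47): x=4.5000 theta=19/47 (≈0.4043)
After 3 (propagate distance d=28): x=1487/94 (≈15.8191) theta=19/47 (≈0.4043)
After 4 (thin lens f=-42): x=1487/94 (≈15.8191) theta=3083/3948 (≈0.7809)
After 5 (propagate distance d=15): x=36233/1316 (≈27.5327) theta=3083/3948 (≈0.7809)
After 6 (thin lens f=20): x=36233/1316 (≈27.5327) theta=-47039/78960 (≈-0.5957)
After 7 (propagate distance d=31): x=102253/11280 (≈9.0650) theta=-47039/78960 (≈-0.5957)
Rounded to 4 decimal places: x = 9.0650, theta = -0.5957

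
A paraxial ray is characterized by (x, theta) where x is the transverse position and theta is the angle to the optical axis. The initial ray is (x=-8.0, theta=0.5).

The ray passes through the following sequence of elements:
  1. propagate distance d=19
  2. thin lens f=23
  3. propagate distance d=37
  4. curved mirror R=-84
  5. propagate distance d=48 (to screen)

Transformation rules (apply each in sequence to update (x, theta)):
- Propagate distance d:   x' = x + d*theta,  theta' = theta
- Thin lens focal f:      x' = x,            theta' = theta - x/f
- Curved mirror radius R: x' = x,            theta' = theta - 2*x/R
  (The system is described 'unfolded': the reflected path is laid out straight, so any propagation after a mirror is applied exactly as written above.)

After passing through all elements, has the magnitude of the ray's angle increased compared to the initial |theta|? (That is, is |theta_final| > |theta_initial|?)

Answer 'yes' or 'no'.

Answer: yes

Derivation:
Initial: x=-8.0000 theta=0.5000
After 1 (propagate distance d=19): x=1.5000 theta=0.5000
After 2 (thin lens f=23): x=1.5000 theta=10/23 (≈0.4348)
After 3 (propagate distance d=37): x=809/46 (≈17.5870) theta=10/23 (≈0.4348)
After 4 (curved mirror R=-84): x=809/46 (≈17.5870) theta=1649/1932 (≈0.8535)
After 5 (propagate distance d=48 (to screen)): x=18855/322 (≈58.5559) theta=1649/1932 (≈0.8535)
|theta_initial|=0.5000 |theta_final|=1649/1932 (≈0.8535) -> increased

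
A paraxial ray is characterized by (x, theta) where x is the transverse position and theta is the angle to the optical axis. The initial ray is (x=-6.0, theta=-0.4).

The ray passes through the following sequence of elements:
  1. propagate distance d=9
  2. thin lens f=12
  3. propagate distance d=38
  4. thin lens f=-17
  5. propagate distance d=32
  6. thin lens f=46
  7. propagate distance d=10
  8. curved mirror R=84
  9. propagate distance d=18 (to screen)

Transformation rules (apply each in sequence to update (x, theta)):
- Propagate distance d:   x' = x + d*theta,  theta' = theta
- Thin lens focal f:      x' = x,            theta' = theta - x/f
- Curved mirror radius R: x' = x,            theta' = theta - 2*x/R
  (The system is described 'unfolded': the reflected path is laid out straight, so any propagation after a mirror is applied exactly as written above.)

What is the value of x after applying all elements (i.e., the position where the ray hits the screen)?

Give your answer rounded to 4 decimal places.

Initial: x=-6.0000 theta=-0.4000
After 1 (propagate distance d=9): x=-9.6000 theta=-0.4000
After 2 (thin lens f=12): x=-9.6000 theta=0.4000
After 3 (propagate distance d=38): x=5.6000 theta=0.4000
After 4 (thin lens f=-17): x=5.6000 theta=62/85 (≈0.7294)
After 5 (propagate distance d=32): x=492/17 (≈28.9412) theta=62/85 (≈0.7294)
After 6 (thin lens f=46): x=492/17 (≈28.9412) theta=196/1955 (≈0.1003)
After 7 (propagate distance d=10): x=11708/391 (≈29.9437) theta=196/1955 (≈0.1003)
After 8 (curved mirror R=84): x=11708/391 (≈29.9437) theta=-25154/41055 (≈-0.6127)
After 9 (propagate distance d=18 (to screen)): x=258856/13685 (≈18.9153) theta=-25154/41055 (≈-0.6127)
Rounded to 4 decimal places: x = 18.9153

Answer: 18.9153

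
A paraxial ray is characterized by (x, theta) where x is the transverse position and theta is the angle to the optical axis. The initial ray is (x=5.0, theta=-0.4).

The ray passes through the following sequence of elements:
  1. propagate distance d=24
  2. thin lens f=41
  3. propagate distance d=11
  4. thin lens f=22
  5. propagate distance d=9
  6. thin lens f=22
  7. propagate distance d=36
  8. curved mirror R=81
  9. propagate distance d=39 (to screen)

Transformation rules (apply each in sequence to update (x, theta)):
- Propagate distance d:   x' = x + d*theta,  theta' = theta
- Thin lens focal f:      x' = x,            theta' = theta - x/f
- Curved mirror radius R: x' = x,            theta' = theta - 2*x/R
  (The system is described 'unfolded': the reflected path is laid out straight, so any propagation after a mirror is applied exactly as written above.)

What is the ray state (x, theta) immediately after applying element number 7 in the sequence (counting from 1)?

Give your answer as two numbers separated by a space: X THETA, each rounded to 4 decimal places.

Answer: 6.9153 0.3915

Derivation:
Initial: x=5.0000 theta=-0.4000
After 1 (propagate distance d=24): x=-4.6000 theta=-0.4000
After 2 (thin lens f=41): x=-4.6000 theta=-59/205 (≈-0.2878)
After 3 (propagate distance d=11): x=-1592/205 (≈-7.7659) theta=-59/205 (≈-0.2878)
After 4 (thin lens f=22): x=-1592/205 (≈-7.7659) theta=147/2255 (≈0.0652)
After 5 (propagate distance d=9): x=-16189/2255 (≈-7.1792) theta=147/2255 (≈0.0652)
After 6 (thin lens f=22): x=-16189/2255 (≈-7.1792) theta=19423/49610 (≈0.3915)
After 7 (propagate distance d=36): x=34307/4961 (≈6.9153) theta=19423/49610 (≈0.3915)
Rounded to 4 decimal places: x = 6.9153, theta = 0.3915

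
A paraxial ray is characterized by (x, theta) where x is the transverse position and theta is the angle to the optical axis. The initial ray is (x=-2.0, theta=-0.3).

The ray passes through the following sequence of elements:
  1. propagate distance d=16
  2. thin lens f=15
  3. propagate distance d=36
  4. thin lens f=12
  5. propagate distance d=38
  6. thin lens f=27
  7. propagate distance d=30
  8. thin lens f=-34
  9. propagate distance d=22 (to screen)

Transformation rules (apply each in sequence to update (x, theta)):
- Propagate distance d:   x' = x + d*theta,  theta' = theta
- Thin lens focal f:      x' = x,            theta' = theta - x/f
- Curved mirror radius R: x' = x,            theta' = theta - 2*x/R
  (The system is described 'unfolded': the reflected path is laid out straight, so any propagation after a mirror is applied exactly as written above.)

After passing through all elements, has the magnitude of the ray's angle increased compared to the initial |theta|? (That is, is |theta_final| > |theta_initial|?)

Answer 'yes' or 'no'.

Initial: x=-2.0000 theta=-0.3000
After 1 (propagate distance d=16): x=-6.8000 theta=-0.3000
After 2 (thin lens f=15): x=-6.8000 theta=23/150 (≈0.1533)
After 3 (propagate distance d=36): x=-1.2800 theta=23/150 (≈0.1533)
After 4 (thin lens f=12): x=-1.2800 theta=0.2600
After 5 (propagate distance d=38): x=8.6000 theta=0.2600
After 6 (thin lens f=27): x=8.6000 theta=-79/1350 (≈-0.0585)
After 7 (propagate distance d=30): x=308/45 (≈6.8444) theta=-79/1350 (≈-0.0585)
After 8 (thin lens f=-34): x=308/45 (≈6.8444) theta=3277/22950 (≈0.1428)
After 9 (propagate distance d=22 (to screen)): x=114587/11475 (≈9.9858) theta=3277/22950 (≈0.1428)
|theta_initial|=0.3000 |theta_final|=3277/22950 (≈0.1428) -> not increased

Answer: no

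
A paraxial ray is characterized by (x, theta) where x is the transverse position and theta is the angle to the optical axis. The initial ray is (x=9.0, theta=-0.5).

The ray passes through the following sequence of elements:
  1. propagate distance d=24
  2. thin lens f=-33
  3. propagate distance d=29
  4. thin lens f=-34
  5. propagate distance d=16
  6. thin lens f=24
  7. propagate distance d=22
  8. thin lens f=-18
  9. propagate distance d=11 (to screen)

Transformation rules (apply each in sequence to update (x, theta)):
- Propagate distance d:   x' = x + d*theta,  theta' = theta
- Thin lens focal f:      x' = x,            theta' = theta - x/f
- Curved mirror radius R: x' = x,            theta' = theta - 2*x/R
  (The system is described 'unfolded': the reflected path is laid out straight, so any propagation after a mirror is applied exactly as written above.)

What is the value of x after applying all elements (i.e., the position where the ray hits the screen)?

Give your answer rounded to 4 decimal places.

Answer: -42.2904

Derivation:
Initial: x=9.0000 theta=-0.5000
After 1 (propagate distance d=24): x=-3.0000 theta=-0.5000
After 2 (thin lens f=-33): x=-3.0000 theta=-13/22 (≈-0.5909)
After 3 (propagate distance d=29): x=-443/22 (≈-20.1364) theta=-13/22 (≈-0.5909)
After 4 (thin lens f=-34): x=-443/22 (≈-20.1364) theta=-885/748 (≈-1.1832)
After 5 (propagate distance d=16): x=-14611/374 (≈-39.0668) theta=-885/748 (≈-1.1832)
After 6 (thin lens f=24): x=-14611/374 (≈-39.0668) theta=3991/8976 (≈0.4446)
After 7 (propagate distance d=22): x=-131431/4488 (≈-29.2850) theta=3991/8976 (≈0.4446)
After 8 (thin lens f=-18): x=-131431/4488 (≈-29.2850) theta=-11939/10098 (≈-1.1823)
After 9 (propagate distance d=11 (to screen)): x=-1708195/40392 (≈-42.2904) theta=-11939/10098 (≈-1.1823)
Rounded to 4 decimal places: x = -42.2904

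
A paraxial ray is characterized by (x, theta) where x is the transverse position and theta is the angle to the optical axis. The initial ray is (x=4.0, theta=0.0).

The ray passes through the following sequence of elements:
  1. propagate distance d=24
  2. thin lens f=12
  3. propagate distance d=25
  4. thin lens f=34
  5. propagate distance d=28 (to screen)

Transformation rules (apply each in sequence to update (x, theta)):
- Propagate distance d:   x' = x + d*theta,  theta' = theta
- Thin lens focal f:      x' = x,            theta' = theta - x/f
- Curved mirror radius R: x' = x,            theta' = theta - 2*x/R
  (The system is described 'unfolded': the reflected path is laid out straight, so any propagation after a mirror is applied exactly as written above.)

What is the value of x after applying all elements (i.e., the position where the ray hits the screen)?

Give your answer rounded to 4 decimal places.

Answer: -10.0980

Derivation:
Initial: x=4.0000 theta=0.0000
After 1 (propagate distance d=24): x=4.0000 theta=0.0000
After 2 (thin lens f=12): x=4.0000 theta=-1/3 (≈-0.3333)
After 3 (propagate distance d=25): x=-13/3 (≈-4.3333) theta=-1/3 (≈-0.3333)
After 4 (thin lens f=34): x=-13/3 (≈-4.3333) theta=-7/34 (≈-0.2059)
After 5 (propagate distance d=28 (to screen)): x=-515/51 (≈-10.0980) theta=-7/34 (≈-0.2059)
Rounded to 4 decimal places: x = -10.0980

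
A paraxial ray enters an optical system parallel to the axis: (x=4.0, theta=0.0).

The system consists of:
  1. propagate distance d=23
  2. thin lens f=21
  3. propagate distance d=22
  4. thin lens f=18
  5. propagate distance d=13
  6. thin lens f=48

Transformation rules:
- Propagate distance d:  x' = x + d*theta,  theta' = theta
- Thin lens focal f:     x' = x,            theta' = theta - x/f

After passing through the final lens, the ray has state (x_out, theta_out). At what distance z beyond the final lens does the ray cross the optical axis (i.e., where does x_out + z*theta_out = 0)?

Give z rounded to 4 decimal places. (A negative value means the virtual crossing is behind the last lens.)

Answer: -19.8821

Derivation:
Initial: x=4.0000 theta=0.0000
After 1 (propagate distance d=23): x=4.0000 theta=0.0000
After 2 (thin lens f=21): x=4.0000 theta=-4/21 (≈-0.1905)
After 3 (propagate distance d=22): x=-4/21 (≈-0.1905) theta=-4/21 (≈-0.1905)
After 4 (thin lens f=18): x=-4/21 (≈-0.1905) theta=-34/189 (≈-0.1799)
After 5 (propagate distance d=13): x=-478/189 (≈-2.5291) theta=-34/189 (≈-0.1799)
After 6 (thin lens f=48): x=-478/189 (≈-2.5291) theta=-577/4536 (≈-0.1272)
z_focus = -x_out/theta_out = -(-478/189)/(-577/4536) = -11472/577 ≈ -19.8821
Rounded to 4 decimal places: z = -19.8821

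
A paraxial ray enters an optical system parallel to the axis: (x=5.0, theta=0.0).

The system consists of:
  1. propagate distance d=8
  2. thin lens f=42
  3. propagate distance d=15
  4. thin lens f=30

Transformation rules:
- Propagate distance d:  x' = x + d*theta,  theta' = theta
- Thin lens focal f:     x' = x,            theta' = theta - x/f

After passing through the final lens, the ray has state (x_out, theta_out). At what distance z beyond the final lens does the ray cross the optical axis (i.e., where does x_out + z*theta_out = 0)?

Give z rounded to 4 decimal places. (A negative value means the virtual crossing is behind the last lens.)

Initial: x=5.0000 theta=0.0000
After 1 (propagate distance d=8): x=5.0000 theta=0.0000
After 2 (thin lens f=42): x=5.0000 theta=-5/42 (≈-0.1190)
After 3 (propagate distance d=15): x=45/14 (≈3.2143) theta=-5/42 (≈-0.1190)
After 4 (thin lens f=30): x=45/14 (≈3.2143) theta=-19/84 (≈-0.2262)
z_focus = -x_out/theta_out = -(45/14)/(-19/84) = 270/19 ≈ 14.2105
Rounded to 4 decimal places: z = 14.2105

Answer: 14.2105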